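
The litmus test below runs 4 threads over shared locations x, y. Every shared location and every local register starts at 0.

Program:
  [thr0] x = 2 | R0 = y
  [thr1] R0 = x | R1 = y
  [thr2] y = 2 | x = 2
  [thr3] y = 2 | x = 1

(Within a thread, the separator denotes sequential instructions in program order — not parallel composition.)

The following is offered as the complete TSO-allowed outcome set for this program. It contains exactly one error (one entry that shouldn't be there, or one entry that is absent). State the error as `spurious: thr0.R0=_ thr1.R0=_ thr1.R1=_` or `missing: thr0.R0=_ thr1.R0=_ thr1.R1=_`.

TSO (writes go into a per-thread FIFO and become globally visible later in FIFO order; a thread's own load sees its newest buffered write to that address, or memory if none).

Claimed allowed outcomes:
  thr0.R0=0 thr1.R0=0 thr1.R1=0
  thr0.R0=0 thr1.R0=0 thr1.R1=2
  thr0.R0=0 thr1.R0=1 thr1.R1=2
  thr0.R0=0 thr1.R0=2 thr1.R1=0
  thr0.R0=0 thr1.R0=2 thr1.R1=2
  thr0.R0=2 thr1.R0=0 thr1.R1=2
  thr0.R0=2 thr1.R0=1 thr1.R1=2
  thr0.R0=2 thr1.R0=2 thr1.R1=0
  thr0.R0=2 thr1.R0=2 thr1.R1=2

outcome vector order: (thr0.R0,thr1.R0,thr1.R1)
under TSO → (0,0,0) (0,0,2) (0,1,2) (0,2,0) (0,2,2) (2,0,0) (2,0,2) (2,1,2) (2,2,0) (2,2,2)
TSO∖claimed = {(2,0,0)}

missing: thr0.R0=2 thr1.R0=0 thr1.R1=0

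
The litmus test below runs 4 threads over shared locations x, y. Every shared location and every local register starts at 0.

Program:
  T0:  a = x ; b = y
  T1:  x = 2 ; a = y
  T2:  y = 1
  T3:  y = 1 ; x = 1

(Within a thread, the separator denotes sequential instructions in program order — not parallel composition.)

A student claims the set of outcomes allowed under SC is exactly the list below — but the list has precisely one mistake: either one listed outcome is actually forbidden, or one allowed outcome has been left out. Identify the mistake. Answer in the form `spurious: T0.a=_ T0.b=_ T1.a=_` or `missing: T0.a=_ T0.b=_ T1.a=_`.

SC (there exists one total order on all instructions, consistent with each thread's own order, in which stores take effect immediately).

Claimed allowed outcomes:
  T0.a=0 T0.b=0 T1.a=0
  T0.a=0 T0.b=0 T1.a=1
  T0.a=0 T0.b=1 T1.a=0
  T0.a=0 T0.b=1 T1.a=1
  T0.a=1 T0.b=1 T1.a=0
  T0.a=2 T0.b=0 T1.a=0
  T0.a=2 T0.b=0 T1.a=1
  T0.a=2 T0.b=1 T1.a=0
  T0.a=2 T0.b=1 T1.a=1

outcome vector order: (T0.a,T0.b,T1.a)
SC: 10 outcomes — {000 001 010 011 110 111 200 201 210 211}
SC∖claimed = {111}

missing: T0.a=1 T0.b=1 T1.a=1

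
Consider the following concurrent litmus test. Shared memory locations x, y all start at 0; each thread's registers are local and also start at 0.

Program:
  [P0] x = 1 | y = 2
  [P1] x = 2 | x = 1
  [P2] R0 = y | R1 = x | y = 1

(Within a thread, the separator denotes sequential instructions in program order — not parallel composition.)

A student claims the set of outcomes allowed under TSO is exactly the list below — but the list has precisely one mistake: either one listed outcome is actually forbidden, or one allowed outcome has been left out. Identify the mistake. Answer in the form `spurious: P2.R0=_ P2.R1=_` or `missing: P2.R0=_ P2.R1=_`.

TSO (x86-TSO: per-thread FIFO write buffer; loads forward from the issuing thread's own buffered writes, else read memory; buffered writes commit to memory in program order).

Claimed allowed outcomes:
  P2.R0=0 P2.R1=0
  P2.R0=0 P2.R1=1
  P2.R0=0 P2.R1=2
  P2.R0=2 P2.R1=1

outcome vector order: (P2.R0,P2.R1)
TSO (5): 00; 01; 02; 21; 22
TSO∖claimed = {22}

missing: P2.R0=2 P2.R1=2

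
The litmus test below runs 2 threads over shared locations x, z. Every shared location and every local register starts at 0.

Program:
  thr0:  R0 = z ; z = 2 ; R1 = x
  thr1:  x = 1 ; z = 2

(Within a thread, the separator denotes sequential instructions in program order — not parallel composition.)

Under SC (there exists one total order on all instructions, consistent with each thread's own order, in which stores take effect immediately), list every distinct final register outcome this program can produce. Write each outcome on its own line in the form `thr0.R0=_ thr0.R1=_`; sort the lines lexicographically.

thr0.R0=0 thr0.R1=0
thr0.R0=0 thr0.R1=1
thr0.R0=2 thr0.R1=1

outcome vector order: (thr0.R0,thr0.R1)
|SC outcomes| = 3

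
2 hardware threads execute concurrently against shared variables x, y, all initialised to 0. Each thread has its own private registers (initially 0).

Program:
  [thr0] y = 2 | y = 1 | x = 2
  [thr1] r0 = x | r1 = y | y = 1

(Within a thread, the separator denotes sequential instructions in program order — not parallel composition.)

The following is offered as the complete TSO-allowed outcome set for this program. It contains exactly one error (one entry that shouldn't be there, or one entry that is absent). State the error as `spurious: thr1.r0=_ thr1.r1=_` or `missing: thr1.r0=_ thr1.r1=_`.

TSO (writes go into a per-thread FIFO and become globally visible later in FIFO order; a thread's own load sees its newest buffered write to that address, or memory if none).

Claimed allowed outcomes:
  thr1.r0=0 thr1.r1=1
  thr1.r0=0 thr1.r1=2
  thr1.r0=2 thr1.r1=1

outcome vector order: (thr1.r0,thr1.r1)
[TSO] allowed = {(0,0); (0,1); (0,2); (2,1)}
TSO∖claimed = {(0,0)}

missing: thr1.r0=0 thr1.r1=0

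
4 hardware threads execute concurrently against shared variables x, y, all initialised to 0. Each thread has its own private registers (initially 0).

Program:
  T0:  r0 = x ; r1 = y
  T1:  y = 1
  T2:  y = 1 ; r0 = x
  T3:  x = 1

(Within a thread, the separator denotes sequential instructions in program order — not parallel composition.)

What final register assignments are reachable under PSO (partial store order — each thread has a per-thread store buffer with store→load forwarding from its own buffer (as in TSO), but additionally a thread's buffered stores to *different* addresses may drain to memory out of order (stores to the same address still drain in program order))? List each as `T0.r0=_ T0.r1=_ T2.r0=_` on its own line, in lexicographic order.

T0.r0=0 T0.r1=0 T2.r0=0
T0.r0=0 T0.r1=0 T2.r0=1
T0.r0=0 T0.r1=1 T2.r0=0
T0.r0=0 T0.r1=1 T2.r0=1
T0.r0=1 T0.r1=0 T2.r0=0
T0.r0=1 T0.r1=0 T2.r0=1
T0.r0=1 T0.r1=1 T2.r0=0
T0.r0=1 T0.r1=1 T2.r0=1

outcome vector order: (T0.r0,T0.r1,T2.r0)
|PSO outcomes| = 8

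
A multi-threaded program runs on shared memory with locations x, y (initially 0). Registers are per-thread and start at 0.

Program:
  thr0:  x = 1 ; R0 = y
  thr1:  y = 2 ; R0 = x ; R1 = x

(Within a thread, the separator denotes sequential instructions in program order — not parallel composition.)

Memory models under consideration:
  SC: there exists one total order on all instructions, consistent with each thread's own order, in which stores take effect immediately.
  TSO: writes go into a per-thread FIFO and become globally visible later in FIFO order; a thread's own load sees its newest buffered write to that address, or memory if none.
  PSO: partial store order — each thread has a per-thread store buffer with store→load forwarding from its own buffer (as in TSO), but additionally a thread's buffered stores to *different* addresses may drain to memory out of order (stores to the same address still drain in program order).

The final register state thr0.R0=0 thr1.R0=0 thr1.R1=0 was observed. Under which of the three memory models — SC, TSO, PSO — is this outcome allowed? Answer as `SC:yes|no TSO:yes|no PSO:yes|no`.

SC:no TSO:yes PSO:yes

outcome vector order: (thr0.R0,thr1.R0,thr1.R1)
SC: 4 outcomes — {<0 1 1> <2 0 0> <2 0 1> <2 1 1>}
TSO: 6 outcomes — {<0 0 0> <0 0 1> <0 1 1> <2 0 0> <2 0 1> <2 1 1>}
PSO: 6 outcomes — {<0 0 0> <0 0 1> <0 1 1> <2 0 0> <2 0 1> <2 1 1>}
target <0 0 0> ∈ {TSO,PSO}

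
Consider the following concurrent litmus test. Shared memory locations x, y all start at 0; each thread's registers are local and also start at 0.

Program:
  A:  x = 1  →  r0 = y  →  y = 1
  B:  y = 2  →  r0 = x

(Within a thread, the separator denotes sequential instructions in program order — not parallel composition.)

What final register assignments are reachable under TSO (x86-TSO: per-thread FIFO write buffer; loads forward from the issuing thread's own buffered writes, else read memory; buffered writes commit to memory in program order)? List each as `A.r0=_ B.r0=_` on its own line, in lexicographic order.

outcome vector order: (A.r0,B.r0)
|TSO outcomes| = 4

A.r0=0 B.r0=0
A.r0=0 B.r0=1
A.r0=2 B.r0=0
A.r0=2 B.r0=1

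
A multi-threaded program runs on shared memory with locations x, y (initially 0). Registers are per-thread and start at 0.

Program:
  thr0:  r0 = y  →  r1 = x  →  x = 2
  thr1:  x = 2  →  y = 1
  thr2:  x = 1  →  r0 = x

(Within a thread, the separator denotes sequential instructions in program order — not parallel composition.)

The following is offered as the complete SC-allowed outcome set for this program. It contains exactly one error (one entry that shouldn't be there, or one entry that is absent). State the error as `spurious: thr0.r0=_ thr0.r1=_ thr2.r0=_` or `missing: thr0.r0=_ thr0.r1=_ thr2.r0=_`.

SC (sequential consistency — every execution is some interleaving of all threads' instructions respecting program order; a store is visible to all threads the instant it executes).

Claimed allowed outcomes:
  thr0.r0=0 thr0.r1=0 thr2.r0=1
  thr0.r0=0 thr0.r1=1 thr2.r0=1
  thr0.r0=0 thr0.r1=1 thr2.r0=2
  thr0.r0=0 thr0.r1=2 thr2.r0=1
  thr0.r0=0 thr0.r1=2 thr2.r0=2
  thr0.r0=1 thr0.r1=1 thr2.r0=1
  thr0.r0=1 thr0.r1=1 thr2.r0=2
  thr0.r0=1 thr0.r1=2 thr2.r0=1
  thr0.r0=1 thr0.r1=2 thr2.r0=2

missing: thr0.r0=0 thr0.r1=0 thr2.r0=2

outcome vector order: (thr0.r0,thr0.r1,thr2.r0)
[SC] allowed = {<0 0 1>; <0 0 2>; <0 1 1>; <0 1 2>; <0 2 1>; <0 2 2>; <1 1 1>; <1 1 2>; <1 2 1>; <1 2 2>}
SC∖claimed = {<0 0 2>}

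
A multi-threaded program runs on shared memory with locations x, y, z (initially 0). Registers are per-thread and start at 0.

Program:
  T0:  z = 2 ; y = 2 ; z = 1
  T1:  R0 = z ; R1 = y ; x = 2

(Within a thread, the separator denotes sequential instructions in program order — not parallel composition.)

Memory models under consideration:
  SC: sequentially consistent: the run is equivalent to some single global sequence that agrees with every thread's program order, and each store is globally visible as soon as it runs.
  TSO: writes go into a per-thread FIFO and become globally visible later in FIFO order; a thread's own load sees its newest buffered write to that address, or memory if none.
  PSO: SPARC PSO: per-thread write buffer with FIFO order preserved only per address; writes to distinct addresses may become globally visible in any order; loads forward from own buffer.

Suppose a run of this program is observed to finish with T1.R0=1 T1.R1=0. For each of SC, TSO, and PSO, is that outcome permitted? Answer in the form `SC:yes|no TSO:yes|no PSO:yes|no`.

outcome vector order: (T1.R0,T1.R1)
SC (5): 0/0 0/2 1/2 2/0 2/2
TSO (5): 0/0 0/2 1/2 2/0 2/2
PSO (6): 0/0 0/2 1/0 1/2 2/0 2/2
target 1/0 ∈ {PSO}

SC:no TSO:no PSO:yes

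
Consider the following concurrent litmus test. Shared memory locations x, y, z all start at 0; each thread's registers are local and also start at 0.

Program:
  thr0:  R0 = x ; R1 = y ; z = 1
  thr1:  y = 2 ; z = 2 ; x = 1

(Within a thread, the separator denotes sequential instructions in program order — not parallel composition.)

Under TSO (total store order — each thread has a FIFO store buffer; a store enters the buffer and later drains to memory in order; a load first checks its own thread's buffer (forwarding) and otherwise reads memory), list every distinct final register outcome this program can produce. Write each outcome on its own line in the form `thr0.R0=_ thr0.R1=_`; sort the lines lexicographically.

outcome vector order: (thr0.R0,thr0.R1)
|TSO outcomes| = 3

thr0.R0=0 thr0.R1=0
thr0.R0=0 thr0.R1=2
thr0.R0=1 thr0.R1=2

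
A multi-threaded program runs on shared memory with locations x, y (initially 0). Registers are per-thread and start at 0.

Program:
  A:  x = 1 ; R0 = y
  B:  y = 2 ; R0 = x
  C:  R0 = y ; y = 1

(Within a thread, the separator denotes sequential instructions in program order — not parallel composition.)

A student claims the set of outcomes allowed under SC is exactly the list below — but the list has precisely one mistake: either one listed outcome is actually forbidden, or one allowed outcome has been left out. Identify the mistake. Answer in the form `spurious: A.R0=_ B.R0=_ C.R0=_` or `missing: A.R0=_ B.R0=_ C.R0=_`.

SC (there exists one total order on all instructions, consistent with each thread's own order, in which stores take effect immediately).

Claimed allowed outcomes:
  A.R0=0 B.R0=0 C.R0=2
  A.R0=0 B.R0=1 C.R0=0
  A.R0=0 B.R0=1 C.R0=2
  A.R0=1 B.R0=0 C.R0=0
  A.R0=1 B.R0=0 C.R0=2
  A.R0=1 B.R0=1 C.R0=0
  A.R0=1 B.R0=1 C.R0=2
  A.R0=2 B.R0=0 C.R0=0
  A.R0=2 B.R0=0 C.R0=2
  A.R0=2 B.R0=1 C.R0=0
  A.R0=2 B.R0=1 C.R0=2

spurious: A.R0=0 B.R0=0 C.R0=2

outcome vector order: (A.R0,B.R0,C.R0)
SC: 10 outcomes — {0/1/0; 0/1/2; 1/0/0; 1/0/2; 1/1/0; 1/1/2; 2/0/0; 2/0/2; 2/1/0; 2/1/2}
claimed∖SC = {0/0/2}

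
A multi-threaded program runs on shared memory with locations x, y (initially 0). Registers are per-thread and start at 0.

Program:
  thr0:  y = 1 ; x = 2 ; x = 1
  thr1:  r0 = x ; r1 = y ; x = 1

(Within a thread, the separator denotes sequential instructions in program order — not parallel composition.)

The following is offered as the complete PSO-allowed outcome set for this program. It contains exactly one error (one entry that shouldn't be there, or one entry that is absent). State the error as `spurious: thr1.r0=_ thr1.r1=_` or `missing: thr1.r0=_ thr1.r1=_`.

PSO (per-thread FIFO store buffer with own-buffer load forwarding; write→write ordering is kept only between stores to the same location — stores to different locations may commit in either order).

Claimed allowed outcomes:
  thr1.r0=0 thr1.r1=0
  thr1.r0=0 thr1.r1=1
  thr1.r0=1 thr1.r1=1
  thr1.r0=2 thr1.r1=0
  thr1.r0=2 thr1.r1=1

missing: thr1.r0=1 thr1.r1=0

outcome vector order: (thr1.r0,thr1.r1)
PSO (6): 00 01 10 11 20 21
PSO∖claimed = {10}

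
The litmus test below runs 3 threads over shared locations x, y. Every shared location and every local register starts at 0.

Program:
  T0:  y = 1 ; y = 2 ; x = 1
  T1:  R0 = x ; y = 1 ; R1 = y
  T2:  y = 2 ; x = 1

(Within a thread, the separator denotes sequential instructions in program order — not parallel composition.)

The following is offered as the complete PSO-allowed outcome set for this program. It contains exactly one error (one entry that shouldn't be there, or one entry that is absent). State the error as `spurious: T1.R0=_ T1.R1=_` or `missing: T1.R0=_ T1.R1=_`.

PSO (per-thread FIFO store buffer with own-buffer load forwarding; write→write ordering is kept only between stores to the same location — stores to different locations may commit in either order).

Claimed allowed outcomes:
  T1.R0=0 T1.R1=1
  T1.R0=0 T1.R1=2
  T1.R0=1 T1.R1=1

missing: T1.R0=1 T1.R1=2

outcome vector order: (T1.R0,T1.R1)
[PSO] allowed = {(0,1) (0,2) (1,1) (1,2)}
PSO∖claimed = {(1,2)}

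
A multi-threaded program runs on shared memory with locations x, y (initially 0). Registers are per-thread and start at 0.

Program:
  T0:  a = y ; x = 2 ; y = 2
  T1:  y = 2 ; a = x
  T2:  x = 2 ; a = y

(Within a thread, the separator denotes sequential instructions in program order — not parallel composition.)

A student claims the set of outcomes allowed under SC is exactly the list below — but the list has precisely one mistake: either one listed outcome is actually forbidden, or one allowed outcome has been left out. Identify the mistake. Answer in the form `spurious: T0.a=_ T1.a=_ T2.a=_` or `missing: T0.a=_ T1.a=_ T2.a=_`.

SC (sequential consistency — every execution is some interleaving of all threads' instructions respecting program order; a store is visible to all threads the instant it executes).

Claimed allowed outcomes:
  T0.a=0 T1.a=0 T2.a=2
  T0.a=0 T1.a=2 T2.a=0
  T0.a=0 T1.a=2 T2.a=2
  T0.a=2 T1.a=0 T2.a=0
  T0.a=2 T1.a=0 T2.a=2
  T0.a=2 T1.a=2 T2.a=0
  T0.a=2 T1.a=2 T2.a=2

outcome vector order: (T0.a,T1.a,T2.a)
under SC → <0 0 2>; <0 2 0>; <0 2 2>; <2 0 2>; <2 2 0>; <2 2 2>
claimed∖SC = {<2 0 0>}

spurious: T0.a=2 T1.a=0 T2.a=0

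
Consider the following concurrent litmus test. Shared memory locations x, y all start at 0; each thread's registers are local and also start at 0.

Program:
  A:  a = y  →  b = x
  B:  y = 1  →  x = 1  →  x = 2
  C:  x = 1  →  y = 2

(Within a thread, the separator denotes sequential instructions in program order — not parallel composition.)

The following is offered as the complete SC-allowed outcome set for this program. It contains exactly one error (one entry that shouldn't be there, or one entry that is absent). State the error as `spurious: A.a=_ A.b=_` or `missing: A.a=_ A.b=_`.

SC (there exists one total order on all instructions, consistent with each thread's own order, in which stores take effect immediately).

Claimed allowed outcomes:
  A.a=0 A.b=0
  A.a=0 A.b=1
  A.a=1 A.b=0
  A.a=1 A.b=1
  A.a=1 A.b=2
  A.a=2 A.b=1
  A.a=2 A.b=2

outcome vector order: (A.a,A.b)
SC: 8 outcomes — {<0 0>; <0 1>; <0 2>; <1 0>; <1 1>; <1 2>; <2 1>; <2 2>}
SC∖claimed = {<0 2>}

missing: A.a=0 A.b=2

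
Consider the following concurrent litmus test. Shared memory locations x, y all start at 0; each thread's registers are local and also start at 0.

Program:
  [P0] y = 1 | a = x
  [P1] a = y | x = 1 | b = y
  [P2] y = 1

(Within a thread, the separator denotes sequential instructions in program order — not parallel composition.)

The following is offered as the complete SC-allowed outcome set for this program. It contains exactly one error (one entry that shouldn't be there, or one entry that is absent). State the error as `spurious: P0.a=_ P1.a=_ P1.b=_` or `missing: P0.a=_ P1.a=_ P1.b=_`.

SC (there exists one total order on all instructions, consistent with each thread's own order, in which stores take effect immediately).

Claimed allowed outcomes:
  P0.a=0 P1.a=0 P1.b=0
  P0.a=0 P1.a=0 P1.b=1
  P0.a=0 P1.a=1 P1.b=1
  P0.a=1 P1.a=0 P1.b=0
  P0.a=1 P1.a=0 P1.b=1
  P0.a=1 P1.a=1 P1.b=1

spurious: P0.a=0 P1.a=0 P1.b=0

outcome vector order: (P0.a,P1.a,P1.b)
SC: 5 outcomes — {0/0/1; 0/1/1; 1/0/0; 1/0/1; 1/1/1}
claimed∖SC = {0/0/0}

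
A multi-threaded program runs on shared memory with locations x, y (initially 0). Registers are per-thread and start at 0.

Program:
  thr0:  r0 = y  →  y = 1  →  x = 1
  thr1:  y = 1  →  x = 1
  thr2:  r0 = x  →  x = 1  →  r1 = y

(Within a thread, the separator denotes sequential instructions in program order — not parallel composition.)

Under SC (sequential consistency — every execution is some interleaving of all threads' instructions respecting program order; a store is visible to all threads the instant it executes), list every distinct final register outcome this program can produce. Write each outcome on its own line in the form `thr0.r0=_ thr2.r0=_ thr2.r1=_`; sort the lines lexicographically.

outcome vector order: (thr0.r0,thr2.r0,thr2.r1)
|SC outcomes| = 6

thr0.r0=0 thr2.r0=0 thr2.r1=0
thr0.r0=0 thr2.r0=0 thr2.r1=1
thr0.r0=0 thr2.r0=1 thr2.r1=1
thr0.r0=1 thr2.r0=0 thr2.r1=0
thr0.r0=1 thr2.r0=0 thr2.r1=1
thr0.r0=1 thr2.r0=1 thr2.r1=1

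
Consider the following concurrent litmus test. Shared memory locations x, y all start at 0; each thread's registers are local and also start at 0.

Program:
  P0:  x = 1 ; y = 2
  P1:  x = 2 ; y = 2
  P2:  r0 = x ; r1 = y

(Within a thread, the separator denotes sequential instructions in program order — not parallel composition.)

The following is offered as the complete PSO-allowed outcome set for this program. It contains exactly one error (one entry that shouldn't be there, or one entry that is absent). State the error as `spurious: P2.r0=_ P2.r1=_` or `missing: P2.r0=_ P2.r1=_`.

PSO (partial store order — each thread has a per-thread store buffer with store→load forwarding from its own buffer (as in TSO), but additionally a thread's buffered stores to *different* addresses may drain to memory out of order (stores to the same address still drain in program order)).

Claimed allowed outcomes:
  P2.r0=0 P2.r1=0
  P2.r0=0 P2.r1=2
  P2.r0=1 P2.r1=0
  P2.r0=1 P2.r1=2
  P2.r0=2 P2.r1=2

missing: P2.r0=2 P2.r1=0

outcome vector order: (P2.r0,P2.r1)
[PSO] allowed = {0/0 0/2 1/0 1/2 2/0 2/2}
PSO∖claimed = {2/0}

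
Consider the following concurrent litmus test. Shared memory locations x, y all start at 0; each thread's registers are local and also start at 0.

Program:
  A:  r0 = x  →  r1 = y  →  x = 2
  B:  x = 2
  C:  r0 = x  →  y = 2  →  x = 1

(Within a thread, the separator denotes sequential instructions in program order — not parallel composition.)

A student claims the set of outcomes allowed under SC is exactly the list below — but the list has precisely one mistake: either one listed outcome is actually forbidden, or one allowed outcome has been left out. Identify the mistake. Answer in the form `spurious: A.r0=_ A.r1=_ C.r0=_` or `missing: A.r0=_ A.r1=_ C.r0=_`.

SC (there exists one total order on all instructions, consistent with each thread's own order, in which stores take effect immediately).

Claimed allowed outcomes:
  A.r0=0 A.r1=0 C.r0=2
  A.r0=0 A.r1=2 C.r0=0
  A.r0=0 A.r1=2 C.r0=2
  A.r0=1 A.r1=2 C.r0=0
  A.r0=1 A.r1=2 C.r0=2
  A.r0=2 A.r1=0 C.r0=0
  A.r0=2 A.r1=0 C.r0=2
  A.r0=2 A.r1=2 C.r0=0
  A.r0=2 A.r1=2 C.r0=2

missing: A.r0=0 A.r1=0 C.r0=0

outcome vector order: (A.r0,A.r1,C.r0)
SC: 10 outcomes — {000 002 020 022 120 122 200 202 220 222}
SC∖claimed = {000}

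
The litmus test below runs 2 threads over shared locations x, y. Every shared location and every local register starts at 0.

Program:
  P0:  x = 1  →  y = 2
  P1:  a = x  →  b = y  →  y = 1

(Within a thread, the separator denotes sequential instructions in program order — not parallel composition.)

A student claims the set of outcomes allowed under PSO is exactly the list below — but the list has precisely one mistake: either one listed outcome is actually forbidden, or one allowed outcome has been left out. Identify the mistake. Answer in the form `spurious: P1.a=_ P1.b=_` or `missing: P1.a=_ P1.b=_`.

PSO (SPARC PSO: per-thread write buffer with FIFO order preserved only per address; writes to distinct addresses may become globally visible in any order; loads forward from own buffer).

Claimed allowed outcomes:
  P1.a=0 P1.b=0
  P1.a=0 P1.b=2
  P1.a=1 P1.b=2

missing: P1.a=1 P1.b=0

outcome vector order: (P1.a,P1.b)
PSO: 4 outcomes — {00 02 10 12}
PSO∖claimed = {10}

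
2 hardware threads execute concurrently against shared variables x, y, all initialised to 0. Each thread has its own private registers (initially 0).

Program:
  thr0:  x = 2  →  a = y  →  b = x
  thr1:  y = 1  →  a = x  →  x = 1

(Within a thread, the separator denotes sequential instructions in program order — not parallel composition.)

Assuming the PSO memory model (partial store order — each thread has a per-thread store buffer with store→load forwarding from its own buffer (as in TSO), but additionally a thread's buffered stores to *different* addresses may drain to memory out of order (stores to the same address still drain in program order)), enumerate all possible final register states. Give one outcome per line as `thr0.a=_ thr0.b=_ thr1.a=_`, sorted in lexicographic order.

thr0.a=0 thr0.b=1 thr1.a=0
thr0.a=0 thr0.b=1 thr1.a=2
thr0.a=0 thr0.b=2 thr1.a=0
thr0.a=0 thr0.b=2 thr1.a=2
thr0.a=1 thr0.b=1 thr1.a=0
thr0.a=1 thr0.b=1 thr1.a=2
thr0.a=1 thr0.b=2 thr1.a=0
thr0.a=1 thr0.b=2 thr1.a=2

outcome vector order: (thr0.a,thr0.b,thr1.a)
|PSO outcomes| = 8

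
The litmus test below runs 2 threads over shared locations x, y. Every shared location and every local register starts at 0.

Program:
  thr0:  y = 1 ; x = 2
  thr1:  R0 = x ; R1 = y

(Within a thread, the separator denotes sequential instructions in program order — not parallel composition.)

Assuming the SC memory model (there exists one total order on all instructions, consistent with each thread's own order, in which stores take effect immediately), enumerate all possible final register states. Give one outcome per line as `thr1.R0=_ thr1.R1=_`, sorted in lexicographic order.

outcome vector order: (thr1.R0,thr1.R1)
|SC outcomes| = 3

thr1.R0=0 thr1.R1=0
thr1.R0=0 thr1.R1=1
thr1.R0=2 thr1.R1=1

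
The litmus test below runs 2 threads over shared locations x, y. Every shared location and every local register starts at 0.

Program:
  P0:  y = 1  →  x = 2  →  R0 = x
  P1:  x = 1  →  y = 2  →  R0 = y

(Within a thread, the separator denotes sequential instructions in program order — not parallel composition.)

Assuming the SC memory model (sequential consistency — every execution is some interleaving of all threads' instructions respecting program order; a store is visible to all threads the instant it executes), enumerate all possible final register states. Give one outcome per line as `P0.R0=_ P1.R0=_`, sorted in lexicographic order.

P0.R0=1 P1.R0=2
P0.R0=2 P1.R0=1
P0.R0=2 P1.R0=2

outcome vector order: (P0.R0,P1.R0)
|SC outcomes| = 3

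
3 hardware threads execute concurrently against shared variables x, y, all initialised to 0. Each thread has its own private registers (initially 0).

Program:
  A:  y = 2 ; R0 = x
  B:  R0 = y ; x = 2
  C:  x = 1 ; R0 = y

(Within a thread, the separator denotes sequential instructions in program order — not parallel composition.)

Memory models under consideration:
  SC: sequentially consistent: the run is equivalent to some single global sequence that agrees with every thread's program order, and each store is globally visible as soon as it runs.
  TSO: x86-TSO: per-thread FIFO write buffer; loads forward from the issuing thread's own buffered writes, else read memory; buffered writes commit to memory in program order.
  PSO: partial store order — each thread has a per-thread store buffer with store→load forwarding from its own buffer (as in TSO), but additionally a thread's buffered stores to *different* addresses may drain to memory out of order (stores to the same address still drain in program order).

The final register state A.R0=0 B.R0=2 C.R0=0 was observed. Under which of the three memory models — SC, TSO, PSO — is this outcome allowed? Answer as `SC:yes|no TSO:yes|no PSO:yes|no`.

SC:no TSO:yes PSO:yes

outcome vector order: (A.R0,B.R0,C.R0)
SC: 10 outcomes — {0/0/2, 0/2/2, 1/0/0, 1/0/2, 1/2/0, 1/2/2, 2/0/0, 2/0/2, 2/2/0, 2/2/2}
TSO: 12 outcomes — {0/0/0, 0/0/2, 0/2/0, 0/2/2, 1/0/0, 1/0/2, 1/2/0, 1/2/2, 2/0/0, 2/0/2, 2/2/0, 2/2/2}
PSO: 12 outcomes — {0/0/0, 0/0/2, 0/2/0, 0/2/2, 1/0/0, 1/0/2, 1/2/0, 1/2/2, 2/0/0, 2/0/2, 2/2/0, 2/2/2}
target 0/2/0 ∈ {TSO,PSO}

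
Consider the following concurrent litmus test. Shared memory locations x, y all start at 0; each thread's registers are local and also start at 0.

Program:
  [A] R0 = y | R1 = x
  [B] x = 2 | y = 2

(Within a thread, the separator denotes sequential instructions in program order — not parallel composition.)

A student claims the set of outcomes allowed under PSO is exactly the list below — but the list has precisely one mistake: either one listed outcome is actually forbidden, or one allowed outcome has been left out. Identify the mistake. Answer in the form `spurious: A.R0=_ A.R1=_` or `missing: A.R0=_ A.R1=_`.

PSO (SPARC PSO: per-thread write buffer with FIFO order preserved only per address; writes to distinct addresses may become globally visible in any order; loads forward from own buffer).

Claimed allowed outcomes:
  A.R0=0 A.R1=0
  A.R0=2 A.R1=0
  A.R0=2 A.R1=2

missing: A.R0=0 A.R1=2

outcome vector order: (A.R0,A.R1)
PSO (4): 0/0 0/2 2/0 2/2
PSO∖claimed = {0/2}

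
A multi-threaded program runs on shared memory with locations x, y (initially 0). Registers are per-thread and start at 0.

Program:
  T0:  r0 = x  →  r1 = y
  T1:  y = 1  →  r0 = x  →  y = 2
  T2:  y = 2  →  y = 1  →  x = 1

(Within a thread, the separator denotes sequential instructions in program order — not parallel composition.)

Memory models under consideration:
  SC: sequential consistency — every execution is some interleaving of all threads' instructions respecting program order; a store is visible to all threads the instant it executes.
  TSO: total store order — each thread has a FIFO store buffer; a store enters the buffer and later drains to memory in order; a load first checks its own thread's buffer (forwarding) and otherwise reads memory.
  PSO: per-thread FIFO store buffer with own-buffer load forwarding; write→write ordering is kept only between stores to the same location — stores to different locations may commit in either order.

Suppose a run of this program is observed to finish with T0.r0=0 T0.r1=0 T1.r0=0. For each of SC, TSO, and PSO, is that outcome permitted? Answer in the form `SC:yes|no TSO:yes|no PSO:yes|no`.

outcome vector order: (T0.r0,T0.r1,T1.r0)
[SC] allowed = {000, 001, 010, 011, 020, 021, 110, 111, 120, 121}
[TSO] allowed = {000, 001, 010, 011, 020, 021, 110, 111, 120, 121}
[PSO] allowed = {000, 001, 010, 011, 020, 021, 100, 101, 110, 111, 120, 121}
target 000 ∈ {SC,TSO,PSO}

SC:yes TSO:yes PSO:yes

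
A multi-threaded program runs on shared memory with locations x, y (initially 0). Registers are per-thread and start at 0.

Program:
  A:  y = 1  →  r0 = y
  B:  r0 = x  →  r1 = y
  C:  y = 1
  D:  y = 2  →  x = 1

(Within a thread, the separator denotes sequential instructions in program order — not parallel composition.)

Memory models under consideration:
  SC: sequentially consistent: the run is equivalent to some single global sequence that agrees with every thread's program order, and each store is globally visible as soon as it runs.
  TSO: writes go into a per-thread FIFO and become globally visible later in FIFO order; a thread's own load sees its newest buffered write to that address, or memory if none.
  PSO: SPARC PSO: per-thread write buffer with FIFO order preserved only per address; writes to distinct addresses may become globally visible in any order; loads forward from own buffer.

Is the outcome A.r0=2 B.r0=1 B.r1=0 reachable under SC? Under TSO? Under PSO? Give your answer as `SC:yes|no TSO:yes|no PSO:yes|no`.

outcome vector order: (A.r0,B.r0,B.r1)
[SC] allowed = {<1 0 0>, <1 0 1>, <1 0 2>, <1 1 1>, <1 1 2>, <2 0 0>, <2 0 1>, <2 0 2>, <2 1 1>, <2 1 2>}
[TSO] allowed = {<1 0 0>, <1 0 1>, <1 0 2>, <1 1 1>, <1 1 2>, <2 0 0>, <2 0 1>, <2 0 2>, <2 1 1>, <2 1 2>}
[PSO] allowed = {<1 0 0>, <1 0 1>, <1 0 2>, <1 1 0>, <1 1 1>, <1 1 2>, <2 0 0>, <2 0 1>, <2 0 2>, <2 1 0>, <2 1 1>, <2 1 2>}
target <2 1 0> ∈ {PSO}

SC:no TSO:no PSO:yes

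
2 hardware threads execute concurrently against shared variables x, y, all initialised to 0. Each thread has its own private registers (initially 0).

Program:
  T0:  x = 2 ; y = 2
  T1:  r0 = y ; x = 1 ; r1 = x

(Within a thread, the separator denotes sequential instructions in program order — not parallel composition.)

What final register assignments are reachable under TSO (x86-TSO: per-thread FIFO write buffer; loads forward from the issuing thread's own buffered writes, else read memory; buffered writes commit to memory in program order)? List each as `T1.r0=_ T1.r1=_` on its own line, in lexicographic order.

T1.r0=0 T1.r1=1
T1.r0=0 T1.r1=2
T1.r0=2 T1.r1=1

outcome vector order: (T1.r0,T1.r1)
|TSO outcomes| = 3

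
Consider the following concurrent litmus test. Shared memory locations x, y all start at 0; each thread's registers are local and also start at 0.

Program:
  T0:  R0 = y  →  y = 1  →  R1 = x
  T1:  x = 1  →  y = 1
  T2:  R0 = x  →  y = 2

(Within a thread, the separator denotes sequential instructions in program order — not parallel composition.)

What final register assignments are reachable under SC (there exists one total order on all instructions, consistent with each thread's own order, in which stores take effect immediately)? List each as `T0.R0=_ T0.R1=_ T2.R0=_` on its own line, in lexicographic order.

T0.R0=0 T0.R1=0 T2.R0=0
T0.R0=0 T0.R1=0 T2.R0=1
T0.R0=0 T0.R1=1 T2.R0=0
T0.R0=0 T0.R1=1 T2.R0=1
T0.R0=1 T0.R1=1 T2.R0=0
T0.R0=1 T0.R1=1 T2.R0=1
T0.R0=2 T0.R1=0 T2.R0=0
T0.R0=2 T0.R1=1 T2.R0=0
T0.R0=2 T0.R1=1 T2.R0=1

outcome vector order: (T0.R0,T0.R1,T2.R0)
|SC outcomes| = 9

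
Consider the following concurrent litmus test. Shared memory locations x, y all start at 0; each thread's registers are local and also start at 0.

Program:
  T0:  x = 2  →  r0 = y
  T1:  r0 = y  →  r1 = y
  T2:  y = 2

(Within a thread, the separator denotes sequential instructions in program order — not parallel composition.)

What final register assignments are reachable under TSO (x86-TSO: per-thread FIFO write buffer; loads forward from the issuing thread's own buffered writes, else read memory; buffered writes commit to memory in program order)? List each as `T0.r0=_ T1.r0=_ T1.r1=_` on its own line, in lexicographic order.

T0.r0=0 T1.r0=0 T1.r1=0
T0.r0=0 T1.r0=0 T1.r1=2
T0.r0=0 T1.r0=2 T1.r1=2
T0.r0=2 T1.r0=0 T1.r1=0
T0.r0=2 T1.r0=0 T1.r1=2
T0.r0=2 T1.r0=2 T1.r1=2

outcome vector order: (T0.r0,T1.r0,T1.r1)
|TSO outcomes| = 6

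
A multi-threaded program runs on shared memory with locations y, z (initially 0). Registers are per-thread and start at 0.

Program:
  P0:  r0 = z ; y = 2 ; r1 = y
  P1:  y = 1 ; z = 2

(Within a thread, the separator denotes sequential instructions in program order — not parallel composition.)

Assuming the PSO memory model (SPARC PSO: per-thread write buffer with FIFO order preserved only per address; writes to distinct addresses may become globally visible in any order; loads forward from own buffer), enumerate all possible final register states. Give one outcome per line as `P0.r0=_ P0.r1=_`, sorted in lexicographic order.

outcome vector order: (P0.r0,P0.r1)
|PSO outcomes| = 4

P0.r0=0 P0.r1=1
P0.r0=0 P0.r1=2
P0.r0=2 P0.r1=1
P0.r0=2 P0.r1=2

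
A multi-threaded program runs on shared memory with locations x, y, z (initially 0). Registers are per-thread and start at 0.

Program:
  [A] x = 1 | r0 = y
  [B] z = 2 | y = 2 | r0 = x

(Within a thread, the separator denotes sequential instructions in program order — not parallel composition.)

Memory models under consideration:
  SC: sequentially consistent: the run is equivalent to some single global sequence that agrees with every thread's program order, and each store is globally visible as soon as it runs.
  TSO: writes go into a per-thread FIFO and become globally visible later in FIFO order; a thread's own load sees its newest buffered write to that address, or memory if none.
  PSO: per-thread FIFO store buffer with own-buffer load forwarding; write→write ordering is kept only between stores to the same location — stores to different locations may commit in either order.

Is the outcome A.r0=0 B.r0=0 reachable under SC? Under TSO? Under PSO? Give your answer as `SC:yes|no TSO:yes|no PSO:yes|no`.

SC:no TSO:yes PSO:yes

outcome vector order: (A.r0,B.r0)
[SC] allowed = {<0 1>, <2 0>, <2 1>}
[TSO] allowed = {<0 0>, <0 1>, <2 0>, <2 1>}
[PSO] allowed = {<0 0>, <0 1>, <2 0>, <2 1>}
target <0 0> ∈ {TSO,PSO}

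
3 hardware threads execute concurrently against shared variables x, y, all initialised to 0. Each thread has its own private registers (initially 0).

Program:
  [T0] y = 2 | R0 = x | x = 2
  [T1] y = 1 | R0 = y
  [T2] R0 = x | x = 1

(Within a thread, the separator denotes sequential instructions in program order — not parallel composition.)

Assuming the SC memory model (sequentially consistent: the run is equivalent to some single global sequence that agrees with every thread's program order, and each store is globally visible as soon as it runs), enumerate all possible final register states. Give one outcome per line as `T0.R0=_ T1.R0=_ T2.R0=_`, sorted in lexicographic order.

outcome vector order: (T0.R0,T1.R0,T2.R0)
|SC outcomes| = 6

T0.R0=0 T1.R0=1 T2.R0=0
T0.R0=0 T1.R0=1 T2.R0=2
T0.R0=0 T1.R0=2 T2.R0=0
T0.R0=0 T1.R0=2 T2.R0=2
T0.R0=1 T1.R0=1 T2.R0=0
T0.R0=1 T1.R0=2 T2.R0=0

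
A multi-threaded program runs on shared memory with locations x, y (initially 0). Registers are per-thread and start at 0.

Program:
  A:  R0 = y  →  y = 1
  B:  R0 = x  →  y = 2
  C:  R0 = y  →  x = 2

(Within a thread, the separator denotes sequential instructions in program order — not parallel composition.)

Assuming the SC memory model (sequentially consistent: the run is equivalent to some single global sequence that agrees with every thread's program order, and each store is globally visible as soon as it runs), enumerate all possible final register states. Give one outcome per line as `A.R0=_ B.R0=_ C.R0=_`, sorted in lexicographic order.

A.R0=0 B.R0=0 C.R0=0
A.R0=0 B.R0=0 C.R0=1
A.R0=0 B.R0=0 C.R0=2
A.R0=0 B.R0=2 C.R0=0
A.R0=0 B.R0=2 C.R0=1
A.R0=2 B.R0=0 C.R0=0
A.R0=2 B.R0=0 C.R0=1
A.R0=2 B.R0=0 C.R0=2
A.R0=2 B.R0=2 C.R0=0

outcome vector order: (A.R0,B.R0,C.R0)
|SC outcomes| = 9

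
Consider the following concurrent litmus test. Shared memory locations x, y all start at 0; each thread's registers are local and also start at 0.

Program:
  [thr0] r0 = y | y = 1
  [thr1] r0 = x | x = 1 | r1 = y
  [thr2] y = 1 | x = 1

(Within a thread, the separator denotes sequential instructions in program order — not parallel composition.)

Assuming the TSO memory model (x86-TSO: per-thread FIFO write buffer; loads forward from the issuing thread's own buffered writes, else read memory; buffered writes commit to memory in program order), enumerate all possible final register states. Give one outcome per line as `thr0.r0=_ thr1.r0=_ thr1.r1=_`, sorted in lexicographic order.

outcome vector order: (thr0.r0,thr1.r0,thr1.r1)
|TSO outcomes| = 6

thr0.r0=0 thr1.r0=0 thr1.r1=0
thr0.r0=0 thr1.r0=0 thr1.r1=1
thr0.r0=0 thr1.r0=1 thr1.r1=1
thr0.r0=1 thr1.r0=0 thr1.r1=0
thr0.r0=1 thr1.r0=0 thr1.r1=1
thr0.r0=1 thr1.r0=1 thr1.r1=1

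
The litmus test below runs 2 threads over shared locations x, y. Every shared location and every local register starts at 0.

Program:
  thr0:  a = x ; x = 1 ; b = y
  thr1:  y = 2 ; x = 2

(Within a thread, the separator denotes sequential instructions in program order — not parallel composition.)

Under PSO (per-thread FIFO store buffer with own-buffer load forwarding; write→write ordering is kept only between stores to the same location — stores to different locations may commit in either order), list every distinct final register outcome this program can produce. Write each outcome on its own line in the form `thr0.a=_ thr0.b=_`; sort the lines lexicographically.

thr0.a=0 thr0.b=0
thr0.a=0 thr0.b=2
thr0.a=2 thr0.b=0
thr0.a=2 thr0.b=2

outcome vector order: (thr0.a,thr0.b)
|PSO outcomes| = 4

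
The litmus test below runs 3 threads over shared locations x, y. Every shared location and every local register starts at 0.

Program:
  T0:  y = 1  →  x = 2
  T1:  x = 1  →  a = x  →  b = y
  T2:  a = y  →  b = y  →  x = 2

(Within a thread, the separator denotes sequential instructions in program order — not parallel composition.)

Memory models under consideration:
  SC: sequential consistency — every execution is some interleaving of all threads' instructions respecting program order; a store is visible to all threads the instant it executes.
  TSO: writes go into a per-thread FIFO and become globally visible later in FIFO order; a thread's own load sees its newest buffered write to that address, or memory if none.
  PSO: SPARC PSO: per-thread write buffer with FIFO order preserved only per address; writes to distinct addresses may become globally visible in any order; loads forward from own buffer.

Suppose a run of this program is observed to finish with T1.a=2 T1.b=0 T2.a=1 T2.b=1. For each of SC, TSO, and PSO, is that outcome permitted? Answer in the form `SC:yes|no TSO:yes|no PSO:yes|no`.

outcome vector order: (T1.a,T1.b,T2.a,T2.b)
SC: 10 outcomes — {1000; 1001; 1011; 1100; 1101; 1111; 2000; 2100; 2101; 2111}
TSO: 10 outcomes — {1000; 1001; 1011; 1100; 1101; 1111; 2000; 2100; 2101; 2111}
PSO: 12 outcomes — {1000; 1001; 1011; 1100; 1101; 1111; 2000; 2001; 2011; 2100; 2101; 2111}
target 2011 ∈ {PSO}

SC:no TSO:no PSO:yes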